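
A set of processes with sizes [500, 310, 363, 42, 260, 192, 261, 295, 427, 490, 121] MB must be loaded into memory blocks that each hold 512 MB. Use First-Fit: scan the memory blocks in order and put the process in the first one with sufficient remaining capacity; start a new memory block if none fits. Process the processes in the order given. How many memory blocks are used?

8

Put 500 MB in memory block 1; 12 MB remain.
Put 310 MB in memory block 2; 202 MB remain.
Put 363 MB in memory block 3; 149 MB remain.
Put 42 MB in memory block 2; 160 MB remain.
Put 260 MB in memory block 4; 252 MB remain.
Put 192 MB in memory block 4; 60 MB remain.
Put 261 MB in memory block 5; 251 MB remain.
Put 295 MB in memory block 6; 217 MB remain.
Put 427 MB in memory block 7; 85 MB remain.
Put 490 MB in memory block 8; 22 MB remain.
Put 121 MB in memory block 2; 39 MB remain.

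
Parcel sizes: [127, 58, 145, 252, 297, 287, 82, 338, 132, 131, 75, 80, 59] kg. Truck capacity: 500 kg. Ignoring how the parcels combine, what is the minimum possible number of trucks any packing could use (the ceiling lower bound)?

5 trucks

Total size = 127 + 58 + 145 + 252 + 297 + 287 + 82 + 338 + 132 + 131 + 75 + 80 + 59 = 2063 kg.
⌈2063 / 500⌉ = 5.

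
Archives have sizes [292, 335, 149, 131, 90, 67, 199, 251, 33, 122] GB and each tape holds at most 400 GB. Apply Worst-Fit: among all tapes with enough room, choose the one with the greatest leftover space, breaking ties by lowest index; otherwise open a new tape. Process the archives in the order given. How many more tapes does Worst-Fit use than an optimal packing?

Worst-Fit: [292,67] [335] [149,131,90] [199,33,122] [251] → 5 tapes.
Total size 1669 GB; any packing needs at least ⌈1669/400⌉ = 5 tapes.
So 5 is already optimal.

0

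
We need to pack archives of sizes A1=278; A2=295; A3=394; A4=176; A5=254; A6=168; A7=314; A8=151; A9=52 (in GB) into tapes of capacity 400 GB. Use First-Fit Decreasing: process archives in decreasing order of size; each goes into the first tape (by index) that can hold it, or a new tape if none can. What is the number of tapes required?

Sorted descending: 394, 314, 295, 278, 254, 176, 168, 151, 52.
394 GB → tape 1 (remaining 6 GB)
314 GB → tape 2 (remaining 86 GB)
295 GB → tape 3 (remaining 105 GB)
278 GB → tape 4 (remaining 122 GB)
254 GB → tape 5 (remaining 146 GB)
176 GB → tape 6 (remaining 224 GB)
168 GB → tape 6 (remaining 56 GB)
151 GB → tape 7 (remaining 249 GB)
52 GB → tape 2 (remaining 34 GB)

7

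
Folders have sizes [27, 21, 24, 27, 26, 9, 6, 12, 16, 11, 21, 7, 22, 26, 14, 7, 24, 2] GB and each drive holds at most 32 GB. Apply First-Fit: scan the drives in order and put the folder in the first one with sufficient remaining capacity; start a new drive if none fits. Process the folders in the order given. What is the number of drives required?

11

Put 27 GB in drive 1; 5 GB remain.
Put 21 GB in drive 2; 11 GB remain.
Put 24 GB in drive 3; 8 GB remain.
Put 27 GB in drive 4; 5 GB remain.
Put 26 GB in drive 5; 6 GB remain.
Put 9 GB in drive 2; 2 GB remain.
Put 6 GB in drive 3; 2 GB remain.
Put 12 GB in drive 6; 20 GB remain.
Put 16 GB in drive 6; 4 GB remain.
Put 11 GB in drive 7; 21 GB remain.
Put 21 GB in drive 7; 0 GB remain.
Put 7 GB in drive 8; 25 GB remain.
Put 22 GB in drive 8; 3 GB remain.
Put 26 GB in drive 9; 6 GB remain.
Put 14 GB in drive 10; 18 GB remain.
Put 7 GB in drive 10; 11 GB remain.
Put 24 GB in drive 11; 8 GB remain.
Put 2 GB in drive 1; 3 GB remain.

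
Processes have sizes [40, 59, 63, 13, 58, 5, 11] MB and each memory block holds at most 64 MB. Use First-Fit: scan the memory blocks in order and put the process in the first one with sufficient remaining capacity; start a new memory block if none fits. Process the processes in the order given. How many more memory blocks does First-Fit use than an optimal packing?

First-Fit: [40,13,5] [59] [63] [58] [11] → 5 memory blocks.
Total size 249 MB; any packing needs at least ⌈249/64⌉ = 4 memory blocks.
An optimal packing achieves that bound: [63] [59,5] [58] [40,13,11] → 4 memory blocks.
Excess: 5 − 4 = 1.

1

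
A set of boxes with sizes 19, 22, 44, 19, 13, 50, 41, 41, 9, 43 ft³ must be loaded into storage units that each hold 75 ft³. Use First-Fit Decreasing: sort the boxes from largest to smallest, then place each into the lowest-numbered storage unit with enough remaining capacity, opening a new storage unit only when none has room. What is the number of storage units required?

5 storage units

Sorted descending: 50, 44, 43, 41, 41, 22, 19, 19, 13, 9.
50 ft³ → storage unit 1 (remaining 25 ft³)
44 ft³ → storage unit 2 (remaining 31 ft³)
43 ft³ → storage unit 3 (remaining 32 ft³)
41 ft³ → storage unit 4 (remaining 34 ft³)
41 ft³ → storage unit 5 (remaining 34 ft³)
22 ft³ → storage unit 1 (remaining 3 ft³)
19 ft³ → storage unit 2 (remaining 12 ft³)
19 ft³ → storage unit 3 (remaining 13 ft³)
13 ft³ → storage unit 3 (remaining 0 ft³)
9 ft³ → storage unit 2 (remaining 3 ft³)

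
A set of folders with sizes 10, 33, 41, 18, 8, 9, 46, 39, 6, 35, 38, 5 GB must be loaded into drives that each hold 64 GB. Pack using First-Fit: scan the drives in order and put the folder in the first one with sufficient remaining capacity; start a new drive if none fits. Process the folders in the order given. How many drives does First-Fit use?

drive 1: place 10 GB, 54 GB left
drive 1: place 33 GB, 21 GB left
drive 2: place 41 GB, 23 GB left
drive 1: place 18 GB, 3 GB left
drive 2: place 8 GB, 15 GB left
drive 2: place 9 GB, 6 GB left
drive 3: place 46 GB, 18 GB left
drive 4: place 39 GB, 25 GB left
drive 2: place 6 GB, 0 GB left
drive 5: place 35 GB, 29 GB left
drive 6: place 38 GB, 26 GB left
drive 3: place 5 GB, 13 GB left

6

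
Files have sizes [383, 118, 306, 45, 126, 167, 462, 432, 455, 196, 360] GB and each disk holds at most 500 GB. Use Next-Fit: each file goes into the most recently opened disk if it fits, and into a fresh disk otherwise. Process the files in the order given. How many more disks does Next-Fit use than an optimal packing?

1

Next-Fit: [383] [118,306,45] [126,167] [462] [432] [455] [196] [360] → 8 disks.
Total size 3050 GB; any packing needs at least ⌈3050/500⌉ = 7 disks.
An optimal packing achieves that bound: [462] [455,45] [432] [383] [360,126] [306,167] [196,118] → 7 disks.
Excess: 8 − 7 = 1.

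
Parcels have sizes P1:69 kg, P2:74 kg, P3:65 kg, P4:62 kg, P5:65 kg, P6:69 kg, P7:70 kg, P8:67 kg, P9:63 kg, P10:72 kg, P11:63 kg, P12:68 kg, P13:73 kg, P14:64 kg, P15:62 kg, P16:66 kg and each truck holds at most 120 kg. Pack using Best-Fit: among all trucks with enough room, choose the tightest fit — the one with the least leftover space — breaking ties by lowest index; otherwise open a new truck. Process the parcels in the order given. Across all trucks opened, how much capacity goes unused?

Put P1 (69 kg) in truck 1; 51 kg remain.
Put P2 (74 kg) in truck 2; 46 kg remain.
Put P3 (65 kg) in truck 3; 55 kg remain.
Put P4 (62 kg) in truck 4; 58 kg remain.
Put P5 (65 kg) in truck 5; 55 kg remain.
Put P6 (69 kg) in truck 6; 51 kg remain.
Put P7 (70 kg) in truck 7; 50 kg remain.
Put P8 (67 kg) in truck 8; 53 kg remain.
Put P9 (63 kg) in truck 9; 57 kg remain.
Put P10 (72 kg) in truck 10; 48 kg remain.
Put P11 (63 kg) in truck 11; 57 kg remain.
Put P12 (68 kg) in truck 12; 52 kg remain.
Put P13 (73 kg) in truck 13; 47 kg remain.
Put P14 (64 kg) in truck 14; 56 kg remain.
Put P15 (62 kg) in truck 15; 58 kg remain.
Put P16 (66 kg) in truck 16; 54 kg remain.
16 trucks × 120 kg = 1920 kg; used 1072 kg; unused 848 kg.

848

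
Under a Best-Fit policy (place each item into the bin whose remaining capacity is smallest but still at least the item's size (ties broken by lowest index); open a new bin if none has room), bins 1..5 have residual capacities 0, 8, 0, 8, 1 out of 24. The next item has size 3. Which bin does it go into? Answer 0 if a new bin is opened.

2

Bins with room: bin 2 (8), bin 4 (8).
Tightest fit is bin 2 with 8 free.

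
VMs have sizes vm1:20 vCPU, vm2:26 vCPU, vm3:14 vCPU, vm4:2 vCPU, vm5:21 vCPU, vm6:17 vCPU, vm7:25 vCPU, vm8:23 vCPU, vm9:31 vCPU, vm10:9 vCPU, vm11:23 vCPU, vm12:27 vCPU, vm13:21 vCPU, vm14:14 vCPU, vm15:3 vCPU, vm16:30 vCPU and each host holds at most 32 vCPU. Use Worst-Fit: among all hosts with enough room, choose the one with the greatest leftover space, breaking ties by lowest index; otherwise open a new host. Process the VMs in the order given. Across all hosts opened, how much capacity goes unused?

78

vm1 (20 vCPU) → host 1 (remaining 12 vCPU)
vm2 (26 vCPU) → host 2 (remaining 6 vCPU)
vm3 (14 vCPU) → host 3 (remaining 18 vCPU)
vm4 (2 vCPU) → host 3 (remaining 16 vCPU)
vm5 (21 vCPU) → host 4 (remaining 11 vCPU)
vm6 (17 vCPU) → host 5 (remaining 15 vCPU)
vm7 (25 vCPU) → host 6 (remaining 7 vCPU)
vm8 (23 vCPU) → host 7 (remaining 9 vCPU)
vm9 (31 vCPU) → host 8 (remaining 1 vCPU)
vm10 (9 vCPU) → host 3 (remaining 7 vCPU)
vm11 (23 vCPU) → host 9 (remaining 9 vCPU)
vm12 (27 vCPU) → host 10 (remaining 5 vCPU)
vm13 (21 vCPU) → host 11 (remaining 11 vCPU)
vm14 (14 vCPU) → host 5 (remaining 1 vCPU)
vm15 (3 vCPU) → host 1 (remaining 9 vCPU)
vm16 (30 vCPU) → host 12 (remaining 2 vCPU)
12 hosts × 32 vCPU = 384 vCPU; used 306 vCPU; unused 78 vCPU.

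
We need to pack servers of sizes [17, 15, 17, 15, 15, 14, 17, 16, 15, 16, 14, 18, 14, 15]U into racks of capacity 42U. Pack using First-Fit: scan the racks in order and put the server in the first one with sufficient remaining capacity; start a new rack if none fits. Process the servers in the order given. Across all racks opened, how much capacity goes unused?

76

17U → rack 1 (remaining 25U)
15U → rack 1 (remaining 10U)
17U → rack 2 (remaining 25U)
15U → rack 2 (remaining 10U)
15U → rack 3 (remaining 27U)
14U → rack 3 (remaining 13U)
17U → rack 4 (remaining 25U)
16U → rack 4 (remaining 9U)
15U → rack 5 (remaining 27U)
16U → rack 5 (remaining 11U)
14U → rack 6 (remaining 28U)
18U → rack 6 (remaining 10U)
14U → rack 7 (remaining 28U)
15U → rack 7 (remaining 13U)
7 racks × 42U = 294U; used 218U; unused 76U.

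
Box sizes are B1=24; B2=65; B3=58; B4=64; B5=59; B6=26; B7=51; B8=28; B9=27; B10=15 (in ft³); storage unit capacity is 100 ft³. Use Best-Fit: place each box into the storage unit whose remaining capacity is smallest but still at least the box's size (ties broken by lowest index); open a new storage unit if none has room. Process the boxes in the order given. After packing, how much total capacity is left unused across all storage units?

storage unit 1: place B1 (24 ft³), 76 ft³ left
storage unit 1: place B2 (65 ft³), 11 ft³ left
storage unit 2: place B3 (58 ft³), 42 ft³ left
storage unit 3: place B4 (64 ft³), 36 ft³ left
storage unit 4: place B5 (59 ft³), 41 ft³ left
storage unit 3: place B6 (26 ft³), 10 ft³ left
storage unit 5: place B7 (51 ft³), 49 ft³ left
storage unit 4: place B8 (28 ft³), 13 ft³ left
storage unit 2: place B9 (27 ft³), 15 ft³ left
storage unit 2: place B10 (15 ft³), 0 ft³ left
5 storage units × 100 ft³ = 500 ft³; used 417 ft³; unused 83 ft³.

83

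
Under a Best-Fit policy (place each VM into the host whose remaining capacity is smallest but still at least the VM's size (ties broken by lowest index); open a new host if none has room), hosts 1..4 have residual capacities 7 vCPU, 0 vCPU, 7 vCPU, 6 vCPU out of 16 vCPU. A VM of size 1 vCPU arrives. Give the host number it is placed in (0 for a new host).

4

Hosts with room: host 1 (7 vCPU), host 3 (7 vCPU), host 4 (6 vCPU).
Tightest fit is host 4 with 6 vCPU free.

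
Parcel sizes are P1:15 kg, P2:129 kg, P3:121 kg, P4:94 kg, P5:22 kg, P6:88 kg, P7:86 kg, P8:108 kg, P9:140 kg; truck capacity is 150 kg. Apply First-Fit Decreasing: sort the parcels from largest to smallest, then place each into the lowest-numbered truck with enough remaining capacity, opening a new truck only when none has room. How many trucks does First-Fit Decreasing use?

Sorted descending: 140, 129, 121, 108, 94, 88, 86, 22, 15.
Put 140 kg in truck 1; 10 kg remain.
Put 129 kg in truck 2; 21 kg remain.
Put 121 kg in truck 3; 29 kg remain.
Put 108 kg in truck 4; 42 kg remain.
Put 94 kg in truck 5; 56 kg remain.
Put 88 kg in truck 6; 62 kg remain.
Put 86 kg in truck 7; 64 kg remain.
Put 22 kg in truck 3; 7 kg remain.
Put 15 kg in truck 2; 6 kg remain.

7 trucks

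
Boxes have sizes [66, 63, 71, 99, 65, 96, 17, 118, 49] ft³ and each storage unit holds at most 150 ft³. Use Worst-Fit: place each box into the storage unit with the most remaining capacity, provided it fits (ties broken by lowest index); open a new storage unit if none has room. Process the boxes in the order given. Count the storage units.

5 storage units

66 ft³ → storage unit 1 (remaining 84 ft³)
63 ft³ → storage unit 1 (remaining 21 ft³)
71 ft³ → storage unit 2 (remaining 79 ft³)
99 ft³ → storage unit 3 (remaining 51 ft³)
65 ft³ → storage unit 2 (remaining 14 ft³)
96 ft³ → storage unit 4 (remaining 54 ft³)
17 ft³ → storage unit 4 (remaining 37 ft³)
118 ft³ → storage unit 5 (remaining 32 ft³)
49 ft³ → storage unit 3 (remaining 2 ft³)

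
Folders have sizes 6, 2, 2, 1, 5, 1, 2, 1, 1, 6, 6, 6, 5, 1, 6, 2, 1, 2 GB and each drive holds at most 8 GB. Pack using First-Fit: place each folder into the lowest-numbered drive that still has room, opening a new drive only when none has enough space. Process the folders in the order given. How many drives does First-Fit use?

Put 6 GB in drive 1; 2 GB remain.
Put 2 GB in drive 1; 0 GB remain.
Put 2 GB in drive 2; 6 GB remain.
Put 1 GB in drive 2; 5 GB remain.
Put 5 GB in drive 2; 0 GB remain.
Put 1 GB in drive 3; 7 GB remain.
Put 2 GB in drive 3; 5 GB remain.
Put 1 GB in drive 3; 4 GB remain.
Put 1 GB in drive 3; 3 GB remain.
Put 6 GB in drive 4; 2 GB remain.
Put 6 GB in drive 5; 2 GB remain.
Put 6 GB in drive 6; 2 GB remain.
Put 5 GB in drive 7; 3 GB remain.
Put 1 GB in drive 3; 2 GB remain.
Put 6 GB in drive 8; 2 GB remain.
Put 2 GB in drive 3; 0 GB remain.
Put 1 GB in drive 4; 1 GB remain.
Put 2 GB in drive 5; 0 GB remain.
Final drives: [6,2] [2,1,5] [1,2,1,1,1,2] [6,1] [6,2] [6] [5] [6].

8 drives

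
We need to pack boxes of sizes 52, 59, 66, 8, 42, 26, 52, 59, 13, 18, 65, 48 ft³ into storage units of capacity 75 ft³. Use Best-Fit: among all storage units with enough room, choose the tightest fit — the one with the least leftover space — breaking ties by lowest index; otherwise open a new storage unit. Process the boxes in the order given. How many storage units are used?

52 ft³ → storage unit 1 (remaining 23 ft³)
59 ft³ → storage unit 2 (remaining 16 ft³)
66 ft³ → storage unit 3 (remaining 9 ft³)
8 ft³ → storage unit 3 (remaining 1 ft³)
42 ft³ → storage unit 4 (remaining 33 ft³)
26 ft³ → storage unit 4 (remaining 7 ft³)
52 ft³ → storage unit 5 (remaining 23 ft³)
59 ft³ → storage unit 6 (remaining 16 ft³)
13 ft³ → storage unit 2 (remaining 3 ft³)
18 ft³ → storage unit 1 (remaining 5 ft³)
65 ft³ → storage unit 7 (remaining 10 ft³)
48 ft³ → storage unit 8 (remaining 27 ft³)

8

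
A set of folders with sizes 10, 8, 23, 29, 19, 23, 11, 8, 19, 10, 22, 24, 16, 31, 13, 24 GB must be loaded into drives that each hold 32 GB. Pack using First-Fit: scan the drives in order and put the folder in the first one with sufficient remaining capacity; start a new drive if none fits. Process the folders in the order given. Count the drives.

11

10 GB → drive 1 (remaining 22 GB)
8 GB → drive 1 (remaining 14 GB)
23 GB → drive 2 (remaining 9 GB)
29 GB → drive 3 (remaining 3 GB)
19 GB → drive 4 (remaining 13 GB)
23 GB → drive 5 (remaining 9 GB)
11 GB → drive 1 (remaining 3 GB)
8 GB → drive 2 (remaining 1 GB)
19 GB → drive 6 (remaining 13 GB)
10 GB → drive 4 (remaining 3 GB)
22 GB → drive 7 (remaining 10 GB)
24 GB → drive 8 (remaining 8 GB)
16 GB → drive 9 (remaining 16 GB)
31 GB → drive 10 (remaining 1 GB)
13 GB → drive 6 (remaining 0 GB)
24 GB → drive 11 (remaining 8 GB)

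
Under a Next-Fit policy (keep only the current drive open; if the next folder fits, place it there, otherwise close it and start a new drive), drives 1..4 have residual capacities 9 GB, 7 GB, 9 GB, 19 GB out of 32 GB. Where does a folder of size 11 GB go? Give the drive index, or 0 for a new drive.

4

Next-Fit only looks at drive 4, which has 19 GB free.
11 GB fits there.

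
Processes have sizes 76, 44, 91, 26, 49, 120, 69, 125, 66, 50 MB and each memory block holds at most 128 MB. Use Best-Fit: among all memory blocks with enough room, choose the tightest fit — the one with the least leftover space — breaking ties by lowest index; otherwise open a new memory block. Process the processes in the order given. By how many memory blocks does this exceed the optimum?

0

Best-Fit: [76,44] [91,26] [49,69] [120] [125] [66,50] → 6 memory blocks.
Total size 716 MB; any packing needs at least ⌈716/128⌉ = 6 memory blocks.
So 6 is already optimal.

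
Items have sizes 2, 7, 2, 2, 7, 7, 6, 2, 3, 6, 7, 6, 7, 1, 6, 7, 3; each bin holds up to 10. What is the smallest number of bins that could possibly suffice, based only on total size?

9

Total size = 2 + 7 + 2 + 2 + 7 + 7 + 6 + 2 + 3 + 6 + 7 + 6 + 7 + 1 + 6 + 7 + 3 = 81.
⌈81 / 10⌉ = 9.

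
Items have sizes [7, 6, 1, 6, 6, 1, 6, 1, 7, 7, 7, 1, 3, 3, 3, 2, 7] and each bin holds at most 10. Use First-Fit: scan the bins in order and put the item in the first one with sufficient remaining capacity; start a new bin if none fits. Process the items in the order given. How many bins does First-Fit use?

7 → bin 1 (remaining 3)
6 → bin 2 (remaining 4)
1 → bin 1 (remaining 2)
6 → bin 3 (remaining 4)
6 → bin 4 (remaining 4)
1 → bin 1 (remaining 1)
6 → bin 5 (remaining 4)
1 → bin 1 (remaining 0)
7 → bin 6 (remaining 3)
7 → bin 7 (remaining 3)
7 → bin 8 (remaining 3)
1 → bin 2 (remaining 3)
3 → bin 2 (remaining 0)
3 → bin 3 (remaining 1)
3 → bin 4 (remaining 1)
2 → bin 5 (remaining 2)
7 → bin 9 (remaining 3)
Final bins: [7,1,1,1] [6,1,3] [6,3] [6,3] [6,2] [7] [7] [7] [7].

9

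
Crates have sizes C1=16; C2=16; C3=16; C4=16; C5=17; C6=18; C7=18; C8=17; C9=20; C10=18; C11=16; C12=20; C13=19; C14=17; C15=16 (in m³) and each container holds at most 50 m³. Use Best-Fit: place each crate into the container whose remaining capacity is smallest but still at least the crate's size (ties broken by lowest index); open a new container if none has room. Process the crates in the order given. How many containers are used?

container 1: place C1 (16 m³), 34 m³ left
container 1: place C2 (16 m³), 18 m³ left
container 1: place C3 (16 m³), 2 m³ left
container 2: place C4 (16 m³), 34 m³ left
container 2: place C5 (17 m³), 17 m³ left
container 3: place C6 (18 m³), 32 m³ left
container 3: place C7 (18 m³), 14 m³ left
container 2: place C8 (17 m³), 0 m³ left
container 4: place C9 (20 m³), 30 m³ left
container 4: place C10 (18 m³), 12 m³ left
container 5: place C11 (16 m³), 34 m³ left
container 5: place C12 (20 m³), 14 m³ left
container 6: place C13 (19 m³), 31 m³ left
container 6: place C14 (17 m³), 14 m³ left
container 7: place C15 (16 m³), 34 m³ left

7 containers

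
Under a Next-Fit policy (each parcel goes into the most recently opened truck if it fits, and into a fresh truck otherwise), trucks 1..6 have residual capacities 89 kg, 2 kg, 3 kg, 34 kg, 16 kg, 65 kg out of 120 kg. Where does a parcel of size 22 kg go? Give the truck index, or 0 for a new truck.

Next-Fit only looks at truck 6, which has 65 kg free.
22 kg fits there.

6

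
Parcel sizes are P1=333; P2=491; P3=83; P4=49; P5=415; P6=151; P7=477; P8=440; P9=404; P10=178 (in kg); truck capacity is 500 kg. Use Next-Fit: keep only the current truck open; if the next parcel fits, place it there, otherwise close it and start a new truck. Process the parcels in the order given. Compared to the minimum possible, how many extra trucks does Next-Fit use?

2

Next-Fit: [333] [491] [83,49] [415] [151] [477] [440] [404] [178] → 9 trucks.
Total size 3021 kg; any packing needs at least ⌈3021/500⌉ = 7 trucks.
An optimal packing achieves that bound: [491] [477] [440,49] [415,83] [404] [333,151] [178] → 7 trucks.
Excess: 9 − 7 = 2.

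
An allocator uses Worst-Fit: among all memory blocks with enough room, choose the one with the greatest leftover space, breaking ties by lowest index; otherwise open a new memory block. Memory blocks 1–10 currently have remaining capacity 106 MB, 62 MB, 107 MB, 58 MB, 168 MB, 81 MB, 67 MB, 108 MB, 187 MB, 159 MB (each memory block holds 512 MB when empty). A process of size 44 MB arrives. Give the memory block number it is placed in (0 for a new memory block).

9

Memory blocks with room: memory block 1 (106 MB), memory block 2 (62 MB), memory block 3 (107 MB), memory block 4 (58 MB), memory block 5 (168 MB), memory block 6 (81 MB), memory block 7 (67 MB), memory block 8 (108 MB), memory block 9 (187 MB), memory block 10 (159 MB).
Most room is memory block 9 with 187 MB free.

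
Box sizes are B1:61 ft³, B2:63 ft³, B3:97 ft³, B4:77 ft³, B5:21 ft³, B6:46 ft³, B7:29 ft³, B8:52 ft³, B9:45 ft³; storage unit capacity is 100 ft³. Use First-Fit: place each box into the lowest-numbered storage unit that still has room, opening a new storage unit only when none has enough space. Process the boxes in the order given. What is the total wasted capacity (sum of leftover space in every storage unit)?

B1 (61 ft³) → storage unit 1 (remaining 39 ft³)
B2 (63 ft³) → storage unit 2 (remaining 37 ft³)
B3 (97 ft³) → storage unit 3 (remaining 3 ft³)
B4 (77 ft³) → storage unit 4 (remaining 23 ft³)
B5 (21 ft³) → storage unit 1 (remaining 18 ft³)
B6 (46 ft³) → storage unit 5 (remaining 54 ft³)
B7 (29 ft³) → storage unit 2 (remaining 8 ft³)
B8 (52 ft³) → storage unit 5 (remaining 2 ft³)
B9 (45 ft³) → storage unit 6 (remaining 55 ft³)
6 storage units × 100 ft³ = 600 ft³; used 491 ft³; unused 109 ft³.

109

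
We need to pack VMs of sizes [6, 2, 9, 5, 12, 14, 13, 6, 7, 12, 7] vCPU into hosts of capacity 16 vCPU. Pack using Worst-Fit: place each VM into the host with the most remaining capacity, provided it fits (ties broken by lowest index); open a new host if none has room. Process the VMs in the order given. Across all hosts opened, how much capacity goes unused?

19

6 vCPU → host 1 (remaining 10 vCPU)
2 vCPU → host 1 (remaining 8 vCPU)
9 vCPU → host 2 (remaining 7 vCPU)
5 vCPU → host 1 (remaining 3 vCPU)
12 vCPU → host 3 (remaining 4 vCPU)
14 vCPU → host 4 (remaining 2 vCPU)
13 vCPU → host 5 (remaining 3 vCPU)
6 vCPU → host 2 (remaining 1 vCPU)
7 vCPU → host 6 (remaining 9 vCPU)
12 vCPU → host 7 (remaining 4 vCPU)
7 vCPU → host 6 (remaining 2 vCPU)
7 hosts × 16 vCPU = 112 vCPU; used 93 vCPU; unused 19 vCPU.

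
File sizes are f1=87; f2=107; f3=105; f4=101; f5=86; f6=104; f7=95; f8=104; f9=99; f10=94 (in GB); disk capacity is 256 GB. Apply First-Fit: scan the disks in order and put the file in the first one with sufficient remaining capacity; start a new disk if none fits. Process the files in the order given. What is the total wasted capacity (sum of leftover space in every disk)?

Put f1 (87 GB) in disk 1; 169 GB remain.
Put f2 (107 GB) in disk 1; 62 GB remain.
Put f3 (105 GB) in disk 2; 151 GB remain.
Put f4 (101 GB) in disk 2; 50 GB remain.
Put f5 (86 GB) in disk 3; 170 GB remain.
Put f6 (104 GB) in disk 3; 66 GB remain.
Put f7 (95 GB) in disk 4; 161 GB remain.
Put f8 (104 GB) in disk 4; 57 GB remain.
Put f9 (99 GB) in disk 5; 157 GB remain.
Put f10 (94 GB) in disk 5; 63 GB remain.
5 disks × 256 GB = 1280 GB; used 982 GB; unused 298 GB.

298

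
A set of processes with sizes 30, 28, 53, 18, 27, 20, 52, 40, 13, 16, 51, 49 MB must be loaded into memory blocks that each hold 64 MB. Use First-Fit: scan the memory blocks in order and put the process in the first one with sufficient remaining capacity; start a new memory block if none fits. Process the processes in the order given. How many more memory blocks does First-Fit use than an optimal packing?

First-Fit: [30,28] [53] [18,27,13] [20,40] [52] [16] [51] [49] → 8 memory blocks.
Total size 397 MB; any packing needs at least ⌈397/64⌉ = 7 memory blocks.
An optimal packing achieves that bound: [53] [52] [51,13] [49] [40,20] [30,28] [27,18,16] → 7 memory blocks.
Excess: 8 − 7 = 1.

1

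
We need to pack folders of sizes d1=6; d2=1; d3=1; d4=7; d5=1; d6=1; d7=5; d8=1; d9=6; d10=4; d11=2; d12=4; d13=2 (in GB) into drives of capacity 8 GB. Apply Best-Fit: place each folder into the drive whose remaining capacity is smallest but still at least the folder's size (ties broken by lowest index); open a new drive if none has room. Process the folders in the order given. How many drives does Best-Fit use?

drive 1: place d1 (6 GB), 2 GB left
drive 1: place d2 (1 GB), 1 GB left
drive 1: place d3 (1 GB), 0 GB left
drive 2: place d4 (7 GB), 1 GB left
drive 2: place d5 (1 GB), 0 GB left
drive 3: place d6 (1 GB), 7 GB left
drive 3: place d7 (5 GB), 2 GB left
drive 3: place d8 (1 GB), 1 GB left
drive 4: place d9 (6 GB), 2 GB left
drive 5: place d10 (4 GB), 4 GB left
drive 4: place d11 (2 GB), 0 GB left
drive 5: place d12 (4 GB), 0 GB left
drive 6: place d13 (2 GB), 6 GB left
Final drives: [6,1,1] [7,1] [1,5,1] [6,2] [4,4] [2].

6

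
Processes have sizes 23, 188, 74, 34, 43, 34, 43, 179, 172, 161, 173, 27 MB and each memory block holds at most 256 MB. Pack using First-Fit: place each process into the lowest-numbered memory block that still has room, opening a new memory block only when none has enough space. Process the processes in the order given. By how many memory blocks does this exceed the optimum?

First-Fit: [23,188,34] [74,43,34,43,27] [179] [172] [161] [173] → 6 memory blocks.
Total size 1151 MB; any packing needs at least ⌈1151/256⌉ = 5 memory blocks.
An optimal packing achieves that bound: [188,43,23] [179,74] [173,43,34] [172,34,27] [161] → 5 memory blocks.
Excess: 6 − 5 = 1.

1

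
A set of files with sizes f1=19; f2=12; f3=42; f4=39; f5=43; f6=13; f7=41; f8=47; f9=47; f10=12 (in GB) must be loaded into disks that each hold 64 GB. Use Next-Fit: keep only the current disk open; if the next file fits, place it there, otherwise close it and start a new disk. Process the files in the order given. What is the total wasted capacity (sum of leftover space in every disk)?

f1 (19 GB) → disk 1 (remaining 45 GB)
f2 (12 GB) → disk 1 (remaining 33 GB)
f3 (42 GB) → disk 2 (remaining 22 GB)
f4 (39 GB) → disk 3 (remaining 25 GB)
f5 (43 GB) → disk 4 (remaining 21 GB)
f6 (13 GB) → disk 4 (remaining 8 GB)
f7 (41 GB) → disk 5 (remaining 23 GB)
f8 (47 GB) → disk 6 (remaining 17 GB)
f9 (47 GB) → disk 7 (remaining 17 GB)
f10 (12 GB) → disk 7 (remaining 5 GB)
7 disks × 64 GB = 448 GB; used 315 GB; unused 133 GB.

133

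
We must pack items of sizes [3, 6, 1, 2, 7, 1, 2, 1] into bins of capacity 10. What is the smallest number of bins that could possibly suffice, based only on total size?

Total size = 3 + 6 + 1 + 2 + 7 + 1 + 2 + 1 = 23.
⌈23 / 10⌉ = 3.

3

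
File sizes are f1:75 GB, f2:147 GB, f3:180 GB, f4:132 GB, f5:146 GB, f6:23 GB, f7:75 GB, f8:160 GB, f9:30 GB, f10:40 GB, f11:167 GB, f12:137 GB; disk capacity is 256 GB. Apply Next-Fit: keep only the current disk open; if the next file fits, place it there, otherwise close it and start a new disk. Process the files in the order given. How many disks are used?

7 disks

f1 (75 GB) → disk 1 (remaining 181 GB)
f2 (147 GB) → disk 1 (remaining 34 GB)
f3 (180 GB) → disk 2 (remaining 76 GB)
f4 (132 GB) → disk 3 (remaining 124 GB)
f5 (146 GB) → disk 4 (remaining 110 GB)
f6 (23 GB) → disk 4 (remaining 87 GB)
f7 (75 GB) → disk 4 (remaining 12 GB)
f8 (160 GB) → disk 5 (remaining 96 GB)
f9 (30 GB) → disk 5 (remaining 66 GB)
f10 (40 GB) → disk 5 (remaining 26 GB)
f11 (167 GB) → disk 6 (remaining 89 GB)
f12 (137 GB) → disk 7 (remaining 119 GB)
Final disks: [75,147] [180] [132] [146,23,75] [160,30,40] [167] [137].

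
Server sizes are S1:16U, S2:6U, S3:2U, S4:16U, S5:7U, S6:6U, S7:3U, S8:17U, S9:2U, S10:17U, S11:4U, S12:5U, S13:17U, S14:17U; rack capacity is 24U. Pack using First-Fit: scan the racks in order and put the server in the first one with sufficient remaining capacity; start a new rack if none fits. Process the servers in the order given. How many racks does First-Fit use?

7

S1 (16U) → rack 1 (remaining 8U)
S2 (6U) → rack 1 (remaining 2U)
S3 (2U) → rack 1 (remaining 0U)
S4 (16U) → rack 2 (remaining 8U)
S5 (7U) → rack 2 (remaining 1U)
S6 (6U) → rack 3 (remaining 18U)
S7 (3U) → rack 3 (remaining 15U)
S8 (17U) → rack 4 (remaining 7U)
S9 (2U) → rack 3 (remaining 13U)
S10 (17U) → rack 5 (remaining 7U)
S11 (4U) → rack 3 (remaining 9U)
S12 (5U) → rack 3 (remaining 4U)
S13 (17U) → rack 6 (remaining 7U)
S14 (17U) → rack 7 (remaining 7U)
Final racks: [16,6,2] [16,7] [6,3,2,4,5] [17] [17] [17] [17].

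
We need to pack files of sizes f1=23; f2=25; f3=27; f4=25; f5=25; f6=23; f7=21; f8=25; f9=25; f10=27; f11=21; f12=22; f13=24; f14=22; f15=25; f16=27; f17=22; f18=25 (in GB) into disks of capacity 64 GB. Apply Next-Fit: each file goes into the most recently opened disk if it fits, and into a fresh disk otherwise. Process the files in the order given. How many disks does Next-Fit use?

f1 (23 GB) → disk 1 (remaining 41 GB)
f2 (25 GB) → disk 1 (remaining 16 GB)
f3 (27 GB) → disk 2 (remaining 37 GB)
f4 (25 GB) → disk 2 (remaining 12 GB)
f5 (25 GB) → disk 3 (remaining 39 GB)
f6 (23 GB) → disk 3 (remaining 16 GB)
f7 (21 GB) → disk 4 (remaining 43 GB)
f8 (25 GB) → disk 4 (remaining 18 GB)
f9 (25 GB) → disk 5 (remaining 39 GB)
f10 (27 GB) → disk 5 (remaining 12 GB)
f11 (21 GB) → disk 6 (remaining 43 GB)
f12 (22 GB) → disk 6 (remaining 21 GB)
f13 (24 GB) → disk 7 (remaining 40 GB)
f14 (22 GB) → disk 7 (remaining 18 GB)
f15 (25 GB) → disk 8 (remaining 39 GB)
f16 (27 GB) → disk 8 (remaining 12 GB)
f17 (22 GB) → disk 9 (remaining 42 GB)
f18 (25 GB) → disk 9 (remaining 17 GB)
Final disks: [23,25] [27,25] [25,23] [21,25] [25,27] [21,22] [24,22] [25,27] [22,25].

9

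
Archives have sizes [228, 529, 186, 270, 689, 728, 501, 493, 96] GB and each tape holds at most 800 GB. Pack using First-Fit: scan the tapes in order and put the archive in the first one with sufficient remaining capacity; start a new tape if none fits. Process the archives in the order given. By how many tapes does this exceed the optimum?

First-Fit: [228,529] [186,270,96] [689] [728] [501] [493] → 6 tapes.
Total size 3720 GB; any packing needs at least ⌈3720/800⌉ = 5 tapes.
An optimal packing achieves that bound: [728] [689,96] [529,270] [501,228] [493,186] → 5 tapes.
Excess: 6 − 5 = 1.

1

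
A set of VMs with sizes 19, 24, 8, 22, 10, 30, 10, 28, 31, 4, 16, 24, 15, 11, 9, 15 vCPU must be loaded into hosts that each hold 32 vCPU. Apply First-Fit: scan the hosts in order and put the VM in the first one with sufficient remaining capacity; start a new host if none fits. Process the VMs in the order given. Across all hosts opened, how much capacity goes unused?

44

19 vCPU → host 1 (remaining 13 vCPU)
24 vCPU → host 2 (remaining 8 vCPU)
8 vCPU → host 1 (remaining 5 vCPU)
22 vCPU → host 3 (remaining 10 vCPU)
10 vCPU → host 3 (remaining 0 vCPU)
30 vCPU → host 4 (remaining 2 vCPU)
10 vCPU → host 5 (remaining 22 vCPU)
28 vCPU → host 6 (remaining 4 vCPU)
31 vCPU → host 7 (remaining 1 vCPU)
4 vCPU → host 1 (remaining 1 vCPU)
16 vCPU → host 5 (remaining 6 vCPU)
24 vCPU → host 8 (remaining 8 vCPU)
15 vCPU → host 9 (remaining 17 vCPU)
11 vCPU → host 9 (remaining 6 vCPU)
9 vCPU → host 10 (remaining 23 vCPU)
15 vCPU → host 10 (remaining 8 vCPU)
10 hosts × 32 vCPU = 320 vCPU; used 276 vCPU; unused 44 vCPU.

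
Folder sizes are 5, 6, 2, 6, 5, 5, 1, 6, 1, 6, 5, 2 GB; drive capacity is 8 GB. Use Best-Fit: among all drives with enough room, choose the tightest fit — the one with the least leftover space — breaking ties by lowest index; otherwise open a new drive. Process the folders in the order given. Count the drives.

8

drive 1: place 5 GB, 3 GB left
drive 2: place 6 GB, 2 GB left
drive 2: place 2 GB, 0 GB left
drive 3: place 6 GB, 2 GB left
drive 4: place 5 GB, 3 GB left
drive 5: place 5 GB, 3 GB left
drive 3: place 1 GB, 1 GB left
drive 6: place 6 GB, 2 GB left
drive 3: place 1 GB, 0 GB left
drive 7: place 6 GB, 2 GB left
drive 8: place 5 GB, 3 GB left
drive 6: place 2 GB, 0 GB left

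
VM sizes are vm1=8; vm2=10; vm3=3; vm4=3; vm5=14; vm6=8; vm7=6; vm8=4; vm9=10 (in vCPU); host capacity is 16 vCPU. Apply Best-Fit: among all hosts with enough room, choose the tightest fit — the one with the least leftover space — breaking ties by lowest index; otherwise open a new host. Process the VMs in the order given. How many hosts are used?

5 hosts

host 1: place vm1 (8 vCPU), 8 vCPU left
host 2: place vm2 (10 vCPU), 6 vCPU left
host 2: place vm3 (3 vCPU), 3 vCPU left
host 2: place vm4 (3 vCPU), 0 vCPU left
host 3: place vm5 (14 vCPU), 2 vCPU left
host 1: place vm6 (8 vCPU), 0 vCPU left
host 4: place vm7 (6 vCPU), 10 vCPU left
host 4: place vm8 (4 vCPU), 6 vCPU left
host 5: place vm9 (10 vCPU), 6 vCPU left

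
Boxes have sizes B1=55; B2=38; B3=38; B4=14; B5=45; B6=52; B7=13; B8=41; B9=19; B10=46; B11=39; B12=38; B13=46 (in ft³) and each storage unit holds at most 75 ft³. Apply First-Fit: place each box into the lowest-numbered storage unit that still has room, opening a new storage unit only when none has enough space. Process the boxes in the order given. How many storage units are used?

B1 (55 ft³) → storage unit 1 (remaining 20 ft³)
B2 (38 ft³) → storage unit 2 (remaining 37 ft³)
B3 (38 ft³) → storage unit 3 (remaining 37 ft³)
B4 (14 ft³) → storage unit 1 (remaining 6 ft³)
B5 (45 ft³) → storage unit 4 (remaining 30 ft³)
B6 (52 ft³) → storage unit 5 (remaining 23 ft³)
B7 (13 ft³) → storage unit 2 (remaining 24 ft³)
B8 (41 ft³) → storage unit 6 (remaining 34 ft³)
B9 (19 ft³) → storage unit 2 (remaining 5 ft³)
B10 (46 ft³) → storage unit 7 (remaining 29 ft³)
B11 (39 ft³) → storage unit 8 (remaining 36 ft³)
B12 (38 ft³) → storage unit 9 (remaining 37 ft³)
B13 (46 ft³) → storage unit 10 (remaining 29 ft³)
Final storage units: [55,14] [38,13,19] [38] [45] [52] [41] [46] [39] [38] [46].

10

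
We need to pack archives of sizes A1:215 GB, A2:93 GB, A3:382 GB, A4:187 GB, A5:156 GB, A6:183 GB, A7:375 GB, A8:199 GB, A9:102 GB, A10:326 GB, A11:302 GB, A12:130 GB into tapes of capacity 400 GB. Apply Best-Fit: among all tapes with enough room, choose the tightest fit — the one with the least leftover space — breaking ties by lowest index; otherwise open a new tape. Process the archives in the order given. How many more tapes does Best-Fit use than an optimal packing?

Best-Fit: [215,93] [382] [187,156] [183,199] [375] [102,130] [326] [302] → 8 tapes.
Total size 2650 GB; any packing needs at least ⌈2650/400⌉ = 7 tapes.
An optimal packing achieves that bound: [382] [375] [326] [302,93] [215,183] [199,187] [156,130,102] → 7 tapes.
Excess: 8 − 7 = 1.

1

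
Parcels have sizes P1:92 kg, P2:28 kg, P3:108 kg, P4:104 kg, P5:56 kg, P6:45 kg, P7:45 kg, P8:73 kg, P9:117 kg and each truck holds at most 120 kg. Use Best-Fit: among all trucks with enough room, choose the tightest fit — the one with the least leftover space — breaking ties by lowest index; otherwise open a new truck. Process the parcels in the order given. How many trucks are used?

6

Put P1 (92 kg) in truck 1; 28 kg remain.
Put P2 (28 kg) in truck 1; 0 kg remain.
Put P3 (108 kg) in truck 2; 12 kg remain.
Put P4 (104 kg) in truck 3; 16 kg remain.
Put P5 (56 kg) in truck 4; 64 kg remain.
Put P6 (45 kg) in truck 4; 19 kg remain.
Put P7 (45 kg) in truck 5; 75 kg remain.
Put P8 (73 kg) in truck 5; 2 kg remain.
Put P9 (117 kg) in truck 6; 3 kg remain.
Final trucks: [92,28] [108] [104] [56,45] [45,73] [117].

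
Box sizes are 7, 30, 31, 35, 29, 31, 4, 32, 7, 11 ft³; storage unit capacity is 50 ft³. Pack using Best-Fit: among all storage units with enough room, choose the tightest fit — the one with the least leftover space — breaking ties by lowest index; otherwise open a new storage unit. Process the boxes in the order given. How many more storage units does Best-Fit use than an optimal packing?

0

Best-Fit: [7,30,4,7] [31] [35,11] [29] [31] [32] → 6 storage units.
6 boxes exceed 25 ft³ (half the capacity), and no two of those can share a storage unit, so at least 6 storage units are needed.
So 6 is already optimal.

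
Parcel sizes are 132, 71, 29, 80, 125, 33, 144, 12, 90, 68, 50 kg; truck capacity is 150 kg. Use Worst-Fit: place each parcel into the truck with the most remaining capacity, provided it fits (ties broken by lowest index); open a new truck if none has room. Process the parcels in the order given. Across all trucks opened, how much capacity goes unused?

132 kg → truck 1 (remaining 18 kg)
71 kg → truck 2 (remaining 79 kg)
29 kg → truck 2 (remaining 50 kg)
80 kg → truck 3 (remaining 70 kg)
125 kg → truck 4 (remaining 25 kg)
33 kg → truck 3 (remaining 37 kg)
144 kg → truck 5 (remaining 6 kg)
12 kg → truck 2 (remaining 38 kg)
90 kg → truck 6 (remaining 60 kg)
68 kg → truck 7 (remaining 82 kg)
50 kg → truck 7 (remaining 32 kg)
7 trucks × 150 kg = 1050 kg; used 834 kg; unused 216 kg.

216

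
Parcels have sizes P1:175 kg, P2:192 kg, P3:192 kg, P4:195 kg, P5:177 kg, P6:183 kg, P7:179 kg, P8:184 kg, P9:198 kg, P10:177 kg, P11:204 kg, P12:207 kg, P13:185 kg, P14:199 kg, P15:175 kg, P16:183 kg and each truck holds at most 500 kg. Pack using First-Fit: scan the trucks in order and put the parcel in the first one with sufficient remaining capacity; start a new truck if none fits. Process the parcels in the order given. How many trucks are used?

8 trucks

truck 1: place P1 (175 kg), 325 kg left
truck 1: place P2 (192 kg), 133 kg left
truck 2: place P3 (192 kg), 308 kg left
truck 2: place P4 (195 kg), 113 kg left
truck 3: place P5 (177 kg), 323 kg left
truck 3: place P6 (183 kg), 140 kg left
truck 4: place P7 (179 kg), 321 kg left
truck 4: place P8 (184 kg), 137 kg left
truck 5: place P9 (198 kg), 302 kg left
truck 5: place P10 (177 kg), 125 kg left
truck 6: place P11 (204 kg), 296 kg left
truck 6: place P12 (207 kg), 89 kg left
truck 7: place P13 (185 kg), 315 kg left
truck 7: place P14 (199 kg), 116 kg left
truck 8: place P15 (175 kg), 325 kg left
truck 8: place P16 (183 kg), 142 kg left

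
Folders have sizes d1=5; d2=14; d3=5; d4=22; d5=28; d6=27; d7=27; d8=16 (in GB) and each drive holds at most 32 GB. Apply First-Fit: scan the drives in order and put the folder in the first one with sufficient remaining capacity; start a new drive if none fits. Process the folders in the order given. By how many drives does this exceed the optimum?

First-Fit: [5,14,5] [22] [28] [27] [27] [16] → 6 drives.
Total size 144 GB; any packing needs at least ⌈144/32⌉ = 5 drives.
An optimal packing achieves that bound: [28] [27,5] [27,5] [22] [16,14] → 5 drives.
Excess: 6 − 5 = 1.

1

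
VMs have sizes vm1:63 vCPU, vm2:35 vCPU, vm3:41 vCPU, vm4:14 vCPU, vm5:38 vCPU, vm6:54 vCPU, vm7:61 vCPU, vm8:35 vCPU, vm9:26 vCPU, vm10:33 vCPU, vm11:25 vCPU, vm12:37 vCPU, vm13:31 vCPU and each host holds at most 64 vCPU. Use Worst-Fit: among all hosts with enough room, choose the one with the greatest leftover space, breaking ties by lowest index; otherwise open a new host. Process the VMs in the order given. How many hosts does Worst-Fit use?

host 1: place vm1 (63 vCPU), 1 vCPU left
host 2: place vm2 (35 vCPU), 29 vCPU left
host 3: place vm3 (41 vCPU), 23 vCPU left
host 2: place vm4 (14 vCPU), 15 vCPU left
host 4: place vm5 (38 vCPU), 26 vCPU left
host 5: place vm6 (54 vCPU), 10 vCPU left
host 6: place vm7 (61 vCPU), 3 vCPU left
host 7: place vm8 (35 vCPU), 29 vCPU left
host 7: place vm9 (26 vCPU), 3 vCPU left
host 8: place vm10 (33 vCPU), 31 vCPU left
host 8: place vm11 (25 vCPU), 6 vCPU left
host 9: place vm12 (37 vCPU), 27 vCPU left
host 10: place vm13 (31 vCPU), 33 vCPU left

10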